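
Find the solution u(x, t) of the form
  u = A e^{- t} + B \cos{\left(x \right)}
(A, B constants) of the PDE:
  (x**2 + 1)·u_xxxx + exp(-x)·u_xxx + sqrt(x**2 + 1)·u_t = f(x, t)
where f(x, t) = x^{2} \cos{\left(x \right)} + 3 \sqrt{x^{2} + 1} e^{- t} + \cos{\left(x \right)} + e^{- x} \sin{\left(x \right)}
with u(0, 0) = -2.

Answer: u(x, t) = \cos{\left(x \right)} - 3 e^{- t}

Derivation:
Substitute the ansatz u = A e^{- t} + B \cos{\left(x \right)} into the left-hand side.
Derivatives of the ansatz:
  u_xxxx = B \cos{\left(x \right)}
  u_xxx = B \sin{\left(x \right)}
  u_t = - A e^{- t}
Term by term:
  (x**2 + 1)·u_xxxx = B x^{2} \cos{\left(x \right)} + B \cos{\left(x \right)}
  exp(-x)·u_xxx = B e^{- x} \sin{\left(x \right)}
  sqrt(x**2 + 1)·u_t = - A \sqrt{x^{2} + 1} e^{- t}
So the left-hand side equals
  - A \sqrt{x^{2} + 1} e^{- t} + B x^{2} \cos{\left(x \right)} + B \cos{\left(x \right)} + B e^{- x} \sin{\left(x \right)}
This must equal f(x, t) = x^{2} \cos{\left(x \right)} + 3 \sqrt{x^{2} + 1} e^{- t} + \cos{\left(x \right)} + e^{- x} \sin{\left(x \right)} identically.
Matching coefficients of the independent functions:
  [x^{2} \cos{\left(x \right)}, e^{- x} \sin{\left(x \right)}, \cos{\left(x \right)}]:  B = 1
  [\sqrt{x^{2} + 1} e^{- t}]:  - A = 3
Solving: A = -3, B = 1.
Check against the point condition:
  u(0, 0) = -2  ⟹  A + B = -2  ✓
Hence u(x, t) = \cos{\left(x \right)} - 3 e^{- t}.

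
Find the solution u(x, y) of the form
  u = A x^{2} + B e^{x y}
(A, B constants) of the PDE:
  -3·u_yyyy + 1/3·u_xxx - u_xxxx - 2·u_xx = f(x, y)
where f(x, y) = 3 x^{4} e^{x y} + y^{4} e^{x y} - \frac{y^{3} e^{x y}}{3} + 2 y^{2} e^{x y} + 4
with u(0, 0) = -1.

Answer: u(x, y) = - x^{2} - e^{x y}

Derivation:
Substitute the ansatz u = A x^{2} + B e^{x y} into the left-hand side.
Derivatives of the ansatz:
  u_yyyy = B x^{4} e^{x y}
  u_xxx = B y^{3} e^{x y}
  u_xxxx = B y^{4} e^{x y}
  u_xx = 2 A + B y^{2} e^{x y}
Term by term:
  -3·u_yyyy = - 3 B x^{4} e^{x y}
  1/3·u_xxx = \frac{B y^{3} e^{x y}}{3}
  -u_xxxx = - B y^{4} e^{x y}
  -2·u_xx = - 4 A - 2 B y^{2} e^{x y}
So the left-hand side equals
  - 4 A - 3 B x^{4} e^{x y} - B y^{4} e^{x y} + \frac{B y^{3} e^{x y}}{3} - 2 B y^{2} e^{x y}
This must equal f(x, y) = 3 x^{4} e^{x y} + y^{4} e^{x y} - \frac{y^{3} e^{x y}}{3} + 2 y^{2} e^{x y} + 4 identically.
Matching coefficients of the independent functions:
  [constant term]:  - 4 A = 4
  [x^{4} e^{x y}]:  - 3 B = 3
  [y^{2} e^{x y}]:  - 2 B = 2
  [y^{3} e^{x y}]:  \frac{B}{3} = - \frac{1}{3}
  [y^{4} e^{x y}]:  - B = 1
Solving: A = -1, B = -1.
Check against the point condition:
  u(0, 0) = -1  ⟹  B = -1  ✓
Hence u(x, y) = - x^{2} - e^{x y}.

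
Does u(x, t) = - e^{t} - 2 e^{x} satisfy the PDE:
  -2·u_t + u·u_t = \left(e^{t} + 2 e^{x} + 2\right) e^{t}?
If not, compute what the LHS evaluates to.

Answer: Yes

Derivation:
Evaluate each term of the left-hand side for u = - e^{t} - 2 e^{x}.
Derivatives:
  u_t = - e^{t}
Terms:
  -2·u_t = 2 e^{t}
  u·u_t = \left(e^{t} + 2 e^{x}\right) e^{t}
Sum: LHS = \left(e^{t} + 2 e^{x} + 2\right) e^{t}
This is exactly the given right-hand side, so u is a solution.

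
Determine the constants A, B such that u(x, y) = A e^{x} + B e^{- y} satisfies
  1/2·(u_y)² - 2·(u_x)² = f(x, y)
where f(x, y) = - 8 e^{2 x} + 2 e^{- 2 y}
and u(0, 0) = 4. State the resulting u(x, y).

Substitute the ansatz u = A e^{x} + B e^{- y} into the left-hand side.
Derivatives of the ansatz:
  u_y = - B e^{- y}
  u_x = A e^{x}
Term by term:
  1/2·(u_y)² = \frac{B^{2} e^{- 2 y}}{2}
  -2·(u_x)² = - 2 A^{2} e^{2 x}
So the left-hand side equals
  - 2 A^{2} e^{2 x} + \frac{B^{2} e^{- 2 y}}{2}
This must equal f(x, y) = - 8 e^{2 x} + 2 e^{- 2 y} identically.
Matching coefficients of the independent functions:
  [e^{2 x}]:  - 2 A^{2} = -8
  [e^{- 2 y}]:  \frac{B^{2}}{2} = 2
These equations allow (A, B) = (-2, -2) or (-2, 2) or (2, -2) or (2, 2).
Impose the point condition(s):
  u(0, 0) = 4  ⟹  A + B = 4
Only A = 2, B = 2 satisfies everything.
Hence u(x, y) = 2 e^{x} + 2 e^{- y}.

Answer: u(x, y) = 2 e^{x} + 2 e^{- y}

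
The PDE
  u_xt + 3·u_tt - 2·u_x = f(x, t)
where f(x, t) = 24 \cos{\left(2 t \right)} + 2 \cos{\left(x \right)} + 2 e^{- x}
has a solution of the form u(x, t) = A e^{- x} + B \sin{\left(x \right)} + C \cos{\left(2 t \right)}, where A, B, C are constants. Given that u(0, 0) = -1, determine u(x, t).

Substitute the ansatz u = A e^{- x} + B \sin{\left(x \right)} + C \cos{\left(2 t \right)} into the left-hand side.
Derivatives of the ansatz:
  u_xt = 0
  u_tt = - 4 C \cos{\left(2 t \right)}
  u_x = - A e^{- x} + B \cos{\left(x \right)}
Term by term:
  u_xt = 0
  3·u_tt = - 12 C \cos{\left(2 t \right)}
  -2·u_x = 2 A e^{- x} - 2 B \cos{\left(x \right)}
So the left-hand side equals
  2 A e^{- x} - 2 B \cos{\left(x \right)} - 12 C \cos{\left(2 t \right)}
This must equal f(x, t) = 24 \cos{\left(2 t \right)} + 2 \cos{\left(x \right)} + 2 e^{- x} identically.
Matching coefficients of the independent functions:
  [e^{- x}]:  2 A = 2
  [\cos{\left(2 t \right)}]:  - 12 C = 24
  [\cos{\left(x \right)}]:  - 2 B = 2
Solving: A = 1, B = -1, C = -2.
Check against the point condition:
  u(0, 0) = -1  ⟹  A + C = -1  ✓
Hence u(x, t) = - \sin{\left(x \right)} - 2 \cos{\left(2 t \right)} + e^{- x}.

Answer: u(x, t) = - \sin{\left(x \right)} - 2 \cos{\left(2 t \right)} + e^{- x}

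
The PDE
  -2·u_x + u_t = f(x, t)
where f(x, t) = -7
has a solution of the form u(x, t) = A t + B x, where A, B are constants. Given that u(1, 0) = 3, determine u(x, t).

Answer: u(x, t) = - t + 3 x

Derivation:
Substitute the ansatz u = A t + B x into the left-hand side.
Derivatives of the ansatz:
  u_x = B
  u_t = A
Term by term:
  -2·u_x = - 2 B
  u_t = A
So the left-hand side equals
  A - 2 B
This must equal f(x, t) = -7 identically.
Matching coefficients of the independent functions:
  [constant term]:  A - 2 B = -7
These equations do not fix every constant; impose the point condition(s):
  u(1, 0) = 3  ⟹  B = 3
Solving the combined system: A = -1, B = 3.
Hence u(x, t) = - t + 3 x.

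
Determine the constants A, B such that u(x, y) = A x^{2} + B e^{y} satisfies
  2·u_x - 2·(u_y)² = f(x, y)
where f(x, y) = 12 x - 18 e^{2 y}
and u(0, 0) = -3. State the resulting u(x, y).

Substitute the ansatz u = A x^{2} + B e^{y} into the left-hand side.
Derivatives of the ansatz:
  u_x = 2 A x
  u_y = B e^{y}
Term by term:
  2·u_x = 4 A x
  -2·(u_y)² = - 2 B^{2} e^{2 y}
So the left-hand side equals
  4 A x - 2 B^{2} e^{2 y}
This must equal f(x, y) = 12 x - 18 e^{2 y} identically.
Matching coefficients of the independent functions:
  [x]:  4 A = 12
  [e^{2 y}]:  - 2 B^{2} = -18
These equations allow (A, B) = (3, -3) or (3, 3).
Impose the point condition(s):
  u(0, 0) = -3  ⟹  B = -3
Only A = 3, B = -3 satisfies everything.
Hence u(x, y) = 3 x^{2} - 3 e^{y}.

Answer: u(x, y) = 3 x^{2} - 3 e^{y}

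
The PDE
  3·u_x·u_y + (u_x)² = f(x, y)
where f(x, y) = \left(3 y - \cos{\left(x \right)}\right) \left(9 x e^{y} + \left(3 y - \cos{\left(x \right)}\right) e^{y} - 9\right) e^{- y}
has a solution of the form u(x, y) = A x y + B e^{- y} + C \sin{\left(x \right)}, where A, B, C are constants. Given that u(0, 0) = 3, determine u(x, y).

Substitute the ansatz u = A x y + B e^{- y} + C \sin{\left(x \right)} into the left-hand side.
Derivatives of the ansatz:
  u_x = A y + C \cos{\left(x \right)}
  u_y = A x - B e^{- y}
Term by term:
  3·u_x·u_y = 3 A^{2} x y - 3 A B y e^{- y} + 3 A C x \cos{\left(x \right)} - 3 B C e^{- y} \cos{\left(x \right)}
  (u_x)² = A^{2} y^{2} + 2 A C y \cos{\left(x \right)} + C^{2} \cos^{2}{\left(x \right)}
So the left-hand side equals
  3 A^{2} x y + A^{2} y^{2} - 3 A B y e^{- y} + 3 A C x \cos{\left(x \right)} + 2 A C y \cos{\left(x \right)} - 3 B C e^{- y} \cos{\left(x \right)} + C^{2} \cos^{2}{\left(x \right)}
This must equal f(x, y) identically; expanded, f = 27 x y - 9 x \cos{\left(x \right)} + 9 y^{2} - 6 y \cos{\left(x \right)} - 27 y e^{- y} + \cos^{2}{\left(x \right)} + 9 e^{- y} \cos{\left(x \right)}.
Matching coefficients of the independent functions:
  [y^{2}]:  A^{2} = 9
  [x y]:  3 A^{2} = 27
  [x \cos{\left(x \right)}]:  3 A C = -9
  [y e^{- y}]:  - 3 A B = -27
  [y \cos{\left(x \right)}]:  2 A C = -6
  [e^{- y} \cos{\left(x \right)}]:  - 3 B C = 9
  [\cos^{2}{\left(x \right)}]:  C^{2} = 1
These equations allow (A, B, C) = (-3, -3, 1) or (3, 3, -1).
Impose the point condition(s):
  u(0, 0) = 3  ⟹  B = 3
Only A = 3, B = 3, C = -1 satisfies everything.
Hence u(x, y) = 3 x y - \sin{\left(x \right)} + 3 e^{- y}.

Answer: u(x, y) = 3 x y - \sin{\left(x \right)} + 3 e^{- y}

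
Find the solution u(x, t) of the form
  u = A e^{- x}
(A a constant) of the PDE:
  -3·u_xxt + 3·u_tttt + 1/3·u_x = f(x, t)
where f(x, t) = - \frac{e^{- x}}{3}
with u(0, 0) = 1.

Substitute the ansatz u = A e^{- x} into the left-hand side.
Derivatives of the ansatz:
  u_xxt = 0
  u_tttt = 0
  u_x = - A e^{- x}
Term by term:
  -3·u_xxt = 0
  3·u_tttt = 0
  1/3·u_x = - \frac{A e^{- x}}{3}
So the left-hand side equals
  - \frac{A e^{- x}}{3}
This must equal f(x, t) = - \frac{e^{- x}}{3} identically.
Matching coefficients of the independent functions:
  [e^{- x}]:  - \frac{A}{3} = - \frac{1}{3}
Solving: A = 1.
Check against the point condition:
  u(0, 0) = 1  ⟹  A = 1  ✓
Hence u(x, t) = e^{- x}.

Answer: u(x, t) = e^{- x}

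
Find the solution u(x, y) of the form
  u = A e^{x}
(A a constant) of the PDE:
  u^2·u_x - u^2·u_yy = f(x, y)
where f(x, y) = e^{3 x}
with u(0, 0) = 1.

Substitute the ansatz u = A e^{x} into the left-hand side.
Derivatives of the ansatz:
  u_x = A e^{x}
  u_yy = 0
Term by term:
  u^2·u_x = A^{3} e^{3 x}
  -u^2·u_yy = 0
So the left-hand side equals
  A^{3} e^{3 x}
This must equal f(x, y) = e^{3 x} identically.
Matching coefficients of the independent functions:
  [e^{3 x}]:  A^{3} = 1
Solving: A = 1.
Check against the point condition:
  u(0, 0) = 1  ⟹  A = 1  ✓
Hence u(x, y) = e^{x}.

Answer: u(x, y) = e^{x}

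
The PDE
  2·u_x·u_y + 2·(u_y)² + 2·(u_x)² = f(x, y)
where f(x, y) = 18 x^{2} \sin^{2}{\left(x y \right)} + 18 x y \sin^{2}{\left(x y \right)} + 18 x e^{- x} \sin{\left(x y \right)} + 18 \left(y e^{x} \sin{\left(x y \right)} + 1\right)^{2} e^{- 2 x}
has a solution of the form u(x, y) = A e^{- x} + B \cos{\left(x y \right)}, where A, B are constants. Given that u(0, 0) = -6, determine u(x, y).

Answer: u(x, y) = - 3 \cos{\left(x y \right)} - 3 e^{- x}

Derivation:
Substitute the ansatz u = A e^{- x} + B \cos{\left(x y \right)} into the left-hand side.
Derivatives of the ansatz:
  u_x = - A e^{- x} - B y \sin{\left(x y \right)}
  u_y = - B x \sin{\left(x y \right)}
Term by term:
  2·u_x·u_y = 2 A B x e^{- x} \sin{\left(x y \right)} + 2 B^{2} x y \sin^{2}{\left(x y \right)}
  2·(u_y)² = 2 B^{2} x^{2} \sin^{2}{\left(x y \right)}
  2·(u_x)² = 2 A^{2} e^{- 2 x} + 4 A B y e^{- x} \sin{\left(x y \right)} + 2 B^{2} y^{2} \sin^{2}{\left(x y \right)}
So the left-hand side equals
  2 A^{2} e^{- 2 x} + 2 A B x e^{- x} \sin{\left(x y \right)} + 4 A B y e^{- x} \sin{\left(x y \right)} + 2 B^{2} x^{2} \sin^{2}{\left(x y \right)} + 2 B^{2} x y \sin^{2}{\left(x y \right)} + 2 B^{2} y^{2} \sin^{2}{\left(x y \right)}
This must equal f(x, y) identically; expanded, f = 18 x^{2} \sin^{2}{\left(x y \right)} + 18 x y \sin^{2}{\left(x y \right)} + 18 x e^{- x} \sin{\left(x y \right)} + 18 y^{2} \sin^{2}{\left(x y \right)} + 36 y e^{- x} \sin{\left(x y \right)} + 18 e^{- 2 x}.
Matching coefficients of the independent functions:
  [x^{2} \sin^{2}{\left(x y \right)}, y^{2} \sin^{2}{\left(x y \right)}, x y \sin^{2}{\left(x y \right)}]:  2 B^{2} = 18
  [x e^{- x} \sin{\left(x y \right)}]:  2 A B = 18
  [y e^{- x} \sin{\left(x y \right)}]:  4 A B = 36
  [e^{- 2 x}]:  2 A^{2} = 18
These equations allow (A, B) = (-3, -3) or (3, 3).
Impose the point condition(s):
  u(0, 0) = -6  ⟹  A + B = -6
Only A = -3, B = -3 satisfies everything.
Hence u(x, y) = - 3 \cos{\left(x y \right)} - 3 e^{- x}.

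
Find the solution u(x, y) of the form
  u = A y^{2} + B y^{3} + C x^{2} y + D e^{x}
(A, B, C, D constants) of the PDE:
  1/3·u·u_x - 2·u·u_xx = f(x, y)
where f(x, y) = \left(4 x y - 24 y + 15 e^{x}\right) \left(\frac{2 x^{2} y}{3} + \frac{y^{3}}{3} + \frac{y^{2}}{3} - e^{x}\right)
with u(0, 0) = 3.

Substitute the ansatz u = A y^{2} + B y^{3} + C x^{2} y + D e^{x} into the left-hand side.
Derivatives of the ansatz:
  u_x = 2 C x y + D e^{x}
  u_xx = 2 C y + D e^{x}
Term by term:
  1/3·u·u_x = \frac{2 A C x y^{3}}{3} + \frac{A D y^{2} e^{x}}{3} + \frac{2 B C x y^{4}}{3} + \frac{B D y^{3} e^{x}}{3} + \frac{2 C^{2} x^{3} y^{2}}{3} + \frac{C D x^{2} y e^{x}}{3} + \frac{2 C D x y e^{x}}{3} + \frac{D^{2} e^{2 x}}{3}
  -2·u·u_xx = - 4 A C y^{3} - 2 A D y^{2} e^{x} - 4 B C y^{4} - 2 B D y^{3} e^{x} - 4 C^{2} x^{2} y^{2} - 2 C D x^{2} y e^{x} - 4 C D y e^{x} - 2 D^{2} e^{2 x}
So the left-hand side equals
  \frac{2 A C x y^{3}}{3} - 4 A C y^{3} - \frac{5 A D y^{2} e^{x}}{3} + \frac{2 B C x y^{4}}{3} - 4 B C y^{4} - \frac{5 B D y^{3} e^{x}}{3} + \frac{2 C^{2} x^{3} y^{2}}{3} - 4 C^{2} x^{2} y^{2} - \frac{5 C D x^{2} y e^{x}}{3} + \frac{2 C D x y e^{x}}{3} - 4 C D y e^{x} - \frac{5 D^{2} e^{2 x}}{3}
This must equal f(x, y) identically; expanded, f = \frac{8 x^{3} y^{2}}{3} - 16 x^{2} y^{2} + 10 x^{2} y e^{x} + \frac{4 x y^{4}}{3} + \frac{4 x y^{3}}{3} - 4 x y e^{x} - 8 y^{4} + 5 y^{3} e^{x} - 8 y^{3} + 5 y^{2} e^{x} + 24 y e^{x} - 15 e^{2 x}.
Matching coefficients of the independent functions:
  [y^{3}]:  - 4 A C = -8
  [y^{4}]:  - 4 B C = -8
  [x y^{3}]:  \frac{2 A C}{3} = \frac{4}{3}
  [x y^{4}]:  \frac{2 B C}{3} = \frac{4}{3}
  [x^{2} y^{2}]:  - 4 C^{2} = -16
  [x^{3} y^{2}]:  \frac{2 C^{2}}{3} = \frac{8}{3}
  [y e^{x}]:  - 4 C D = 24
  [y^{2} e^{x}]:  - \frac{5 A D}{3} = 5
  [y^{3} e^{x}]:  - \frac{5 B D}{3} = 5
  [x y e^{x}]:  \frac{2 C D}{3} = -4
  [x^{2} y e^{x}]:  - \frac{5 C D}{3} = 10
  [e^{2 x}]:  - \frac{5 D^{2}}{3} = -15
These equations allow (A, B, C, D) = (-1, -1, -2, 3) or (1, 1, 2, -3).
Impose the point condition(s):
  u(0, 0) = 3  ⟹  D = 3
Only A = -1, B = -1, C = -2, D = 3 satisfies everything.
Hence u(x, y) = - 2 x^{2} y - y^{3} - y^{2} + 3 e^{x}.

Answer: u(x, y) = - 2 x^{2} y - y^{3} - y^{2} + 3 e^{x}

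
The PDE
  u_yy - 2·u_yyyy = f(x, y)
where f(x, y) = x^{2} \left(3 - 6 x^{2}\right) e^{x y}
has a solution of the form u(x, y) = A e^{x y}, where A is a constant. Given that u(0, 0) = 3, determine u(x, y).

Substitute the ansatz u = A e^{x y} into the left-hand side.
Derivatives of the ansatz:
  u_yy = A x^{2} e^{x y}
  u_yyyy = A x^{4} e^{x y}
Term by term:
  u_yy = A x^{2} e^{x y}
  -2·u_yyyy = - 2 A x^{4} e^{x y}
So the left-hand side equals
  - 2 A x^{4} e^{x y} + A x^{2} e^{x y}
This must equal f(x, y) identically; expanded, f = - 6 x^{4} e^{x y} + 3 x^{2} e^{x y}.
Matching coefficients of the independent functions:
  [x^{2} e^{x y}]:  A = 3
  [x^{4} e^{x y}]:  - 2 A = -6
Solving: A = 3.
Check against the point condition:
  u(0, 0) = 3  ⟹  A = 3  ✓
Hence u(x, y) = 3 e^{x y}.

Answer: u(x, y) = 3 e^{x y}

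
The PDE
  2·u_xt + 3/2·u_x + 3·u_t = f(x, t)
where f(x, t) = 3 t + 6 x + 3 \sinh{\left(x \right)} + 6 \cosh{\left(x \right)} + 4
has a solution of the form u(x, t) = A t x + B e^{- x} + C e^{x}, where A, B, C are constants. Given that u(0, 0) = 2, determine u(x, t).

Substitute the ansatz u = A t x + B e^{- x} + C e^{x} into the left-hand side.
Derivatives of the ansatz:
  u_xt = A
  u_x = A t - B e^{- x} + C e^{x}
  u_t = A x
Term by term:
  2·u_xt = 2 A
  3/2·u_x = \frac{3 A t}{2} - \frac{3 B e^{- x}}{2} + \frac{3 C e^{x}}{2}
  3·u_t = 3 A x
So the left-hand side equals
  \frac{3 A t}{2} + 3 A x + 2 A - \frac{3 B e^{- x}}{2} + \frac{3 C e^{x}}{2}
This must equal f(x, t) identically; expanded, f = 3 t + 6 x + \frac{9 e^{x}}{2} + 4 + \frac{3 e^{- x}}{2}.
Matching coefficients of the independent functions:
  [constant term]:  2 A = 4
  [t]:  \frac{3 A}{2} = 3
  [x]:  3 A = 6
  [e^{- x}]:  - \frac{3 B}{2} = \frac{3}{2}
  [e^{x}]:  \frac{3 C}{2} = \frac{9}{2}
Solving: A = 2, B = -1, C = 3.
Check against the point condition:
  u(0, 0) = 2  ⟹  B + C = 2  ✓
Hence u(x, t) = 2 t x + 3 e^{x} - e^{- x}.

Answer: u(x, t) = 2 t x + 3 e^{x} - e^{- x}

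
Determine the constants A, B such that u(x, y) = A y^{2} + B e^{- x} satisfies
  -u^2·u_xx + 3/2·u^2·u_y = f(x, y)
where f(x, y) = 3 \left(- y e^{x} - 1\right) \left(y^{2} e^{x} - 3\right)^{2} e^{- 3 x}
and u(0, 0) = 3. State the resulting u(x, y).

Substitute the ansatz u = A y^{2} + B e^{- x} into the left-hand side.
Derivatives of the ansatz:
  u_xx = B e^{- x}
  u_y = 2 A y
Term by term:
  -u^2·u_xx = - A^{2} B y^{4} e^{- x} - 2 A B^{2} y^{2} e^{- 2 x} - B^{3} e^{- 3 x}
  3/2·u^2·u_y = 3 A^{3} y^{5} + 6 A^{2} B y^{3} e^{- x} + 3 A B^{2} y e^{- 2 x}
So the left-hand side equals
  3 A^{3} y^{5} - A^{2} B y^{4} e^{- x} + 6 A^{2} B y^{3} e^{- x} - 2 A B^{2} y^{2} e^{- 2 x} + 3 A B^{2} y e^{- 2 x} - B^{3} e^{- 3 x}
This must equal f(x, y) identically; expanded, f = - 3 y^{5} - 3 y^{4} e^{- x} + 18 y^{3} e^{- x} + 18 y^{2} e^{- 2 x} - 27 y e^{- 2 x} - 27 e^{- 3 x}.
Matching coefficients of the independent functions:
  [y^{5}]:  3 A^{3} = -3
  [y e^{- 2 x}]:  3 A B^{2} = -27
  [y^{2} e^{- 2 x}]:  - 2 A B^{2} = 18
  [y^{3} e^{- x}]:  6 A^{2} B = 18
  [y^{4} e^{- x}]:  - A^{2} B = -3
  [e^{- 3 x}]:  - B^{3} = -27
Solving: A = -1, B = 3.
Check against the point condition:
  u(0, 0) = 3  ⟹  B = 3  ✓
Hence u(x, y) = - y^{2} + 3 e^{- x}.

Answer: u(x, y) = - y^{2} + 3 e^{- x}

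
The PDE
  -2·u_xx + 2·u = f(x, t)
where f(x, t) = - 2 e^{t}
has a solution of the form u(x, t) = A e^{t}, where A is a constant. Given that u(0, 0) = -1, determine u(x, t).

Substitute the ansatz u = A e^{t} into the left-hand side.
Derivatives of the ansatz:
  u_xx = 0
Term by term:
  -2·u_xx = 0
  2·u = 2 A e^{t}
So the left-hand side equals
  2 A e^{t}
This must equal f(x, t) = - 2 e^{t} identically.
Matching coefficients of the independent functions:
  [e^{t}]:  2 A = -2
Solving: A = -1.
Check against the point condition:
  u(0, 0) = -1  ⟹  A = -1  ✓
Hence u(x, t) = - e^{t}.

Answer: u(x, t) = - e^{t}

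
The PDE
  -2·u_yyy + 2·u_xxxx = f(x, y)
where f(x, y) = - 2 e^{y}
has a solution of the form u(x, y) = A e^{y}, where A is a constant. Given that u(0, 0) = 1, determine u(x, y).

Answer: u(x, y) = e^{y}

Derivation:
Substitute the ansatz u = A e^{y} into the left-hand side.
Derivatives of the ansatz:
  u_yyy = A e^{y}
  u_xxxx = 0
Term by term:
  -2·u_yyy = - 2 A e^{y}
  2·u_xxxx = 0
So the left-hand side equals
  - 2 A e^{y}
This must equal f(x, y) = - 2 e^{y} identically.
Matching coefficients of the independent functions:
  [e^{y}]:  - 2 A = -2
Solving: A = 1.
Check against the point condition:
  u(0, 0) = 1  ⟹  A = 1  ✓
Hence u(x, y) = e^{y}.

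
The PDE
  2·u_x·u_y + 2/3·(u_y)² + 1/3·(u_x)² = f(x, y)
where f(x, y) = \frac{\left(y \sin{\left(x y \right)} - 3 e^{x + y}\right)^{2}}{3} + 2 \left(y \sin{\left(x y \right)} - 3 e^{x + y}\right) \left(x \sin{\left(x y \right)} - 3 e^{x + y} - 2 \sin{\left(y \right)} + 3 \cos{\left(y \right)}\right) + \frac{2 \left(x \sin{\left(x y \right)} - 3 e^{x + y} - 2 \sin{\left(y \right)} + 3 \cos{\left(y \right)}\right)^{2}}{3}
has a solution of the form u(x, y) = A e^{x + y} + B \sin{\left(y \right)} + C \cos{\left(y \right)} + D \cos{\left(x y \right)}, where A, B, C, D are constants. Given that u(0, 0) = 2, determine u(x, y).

Substitute the ansatz u = A e^{x + y} + B \sin{\left(y \right)} + C \cos{\left(y \right)} + D \cos{\left(x y \right)} into the left-hand side.
Derivatives of the ansatz:
  u_x = A e^{x} e^{y} - D y \sin{\left(x y \right)}
  u_y = A e^{x} e^{y} + B \cos{\left(y \right)} - C \sin{\left(y \right)} - D x \sin{\left(x y \right)}
Term by term:
  2·u_x·u_y = 2 A^{2} e^{2 x} e^{2 y} + 2 A B e^{x} e^{y} \cos{\left(y \right)} - 2 A C e^{x} e^{y} \sin{\left(y \right)} - 2 A D x e^{x} e^{y} \sin{\left(x y \right)} - 2 A D y e^{x} e^{y} \sin{\left(x y \right)} - 2 B D y \sin{\left(x y \right)} \cos{\left(y \right)} + 2 C D y \sin{\left(y \right)} \sin{\left(x y \right)} + 2 D^{2} x y \sin^{2}{\left(x y \right)}
  2/3·(u_y)² = \frac{2 A^{2} e^{2 x} e^{2 y}}{3} + \frac{4 A B e^{x} e^{y} \cos{\left(y \right)}}{3} - \frac{4 A C e^{x} e^{y} \sin{\left(y \right)}}{3} - \frac{4 A D x e^{x} e^{y} \sin{\left(x y \right)}}{3} + \frac{2 B^{2} \cos^{2}{\left(y \right)}}{3} - \frac{4 B C \sin{\left(y \right)} \cos{\left(y \right)}}{3} - \frac{4 B D x \sin{\left(x y \right)} \cos{\left(y \right)}}{3} + \frac{2 C^{2} \sin^{2}{\left(y \right)}}{3} + \frac{4 C D x \sin{\left(y \right)} \sin{\left(x y \right)}}{3} + \frac{2 D^{2} x^{2} \sin^{2}{\left(x y \right)}}{3}
  1/3·(u_x)² = \frac{A^{2} e^{2 x} e^{2 y}}{3} - \frac{2 A D y e^{x} e^{y} \sin{\left(x y \right)}}{3} + \frac{D^{2} y^{2} \sin^{2}{\left(x y \right)}}{3}
So the left-hand side equals
  3 A^{2} e^{2 x} e^{2 y} + \frac{10 A B e^{x} e^{y} \cos{\left(y \right)}}{3} - \frac{10 A C e^{x} e^{y} \sin{\left(y \right)}}{3} - \frac{10 A D x e^{x} e^{y} \sin{\left(x y \right)}}{3} - \frac{8 A D y e^{x} e^{y} \sin{\left(x y \right)}}{3} + \frac{2 B^{2} \cos^{2}{\left(y \right)}}{3} - \frac{4 B C \sin{\left(y \right)} \cos{\left(y \right)}}{3} - \frac{4 B D x \sin{\left(x y \right)} \cos{\left(y \right)}}{3} - 2 B D y \sin{\left(x y \right)} \cos{\left(y \right)} + \frac{2 C^{2} \sin^{2}{\left(y \right)}}{3} + \frac{4 C D x \sin{\left(y \right)} \sin{\left(x y \right)}}{3} + 2 C D y \sin{\left(y \right)} \sin{\left(x y \right)} + \frac{2 D^{2} x^{2} \sin^{2}{\left(x y \right)}}{3} + 2 D^{2} x y \sin^{2}{\left(x y \right)} + \frac{D^{2} y^{2} \sin^{2}{\left(x y \right)}}{3}
This must equal f(x, y) identically; expanded, f = \frac{2 x^{2} \sin^{2}{\left(x y \right)}}{3} + 2 x y \sin^{2}{\left(x y \right)} - 10 x e^{x} e^{y} \sin{\left(x y \right)} - \frac{8 x \sin{\left(y \right)} \sin{\left(x y \right)}}{3} + 4 x \sin{\left(x y \right)} \cos{\left(y \right)} + \frac{y^{2} \sin^{2}{\left(x y \right)}}{3} - 8 y e^{x} e^{y} \sin{\left(x y \right)} - 4 y \sin{\left(y \right)} \sin{\left(x y \right)} + 6 y \sin{\left(x y \right)} \cos{\left(y \right)} + 27 e^{2 x} e^{2 y} + 20 e^{x} e^{y} \sin{\left(y \right)} - 30 e^{x} e^{y} \cos{\left(y \right)} + \frac{8 \sin^{2}{\left(y \right)}}{3} - 8 \sin{\left(y \right)} \cos{\left(y \right)} + 6 \cos^{2}{\left(y \right)}.
Matching coefficients of the independent functions:
(each divided by its leading coefficient; functions giving the same equation are listed together)
  [x^{2} \sin^{2}{\left(x y \right)}, y^{2} \sin^{2}{\left(x y \right)}, x y \sin^{2}{\left(x y \right)}]:  D^{2} - 1 = 0
  [e^{2 x} e^{2 y}]:  A^{2} - 9 = 0
  [\sin{\left(y \right)} \cos{\left(y \right)}]:  B C - 6 = 0
  [x \sin{\left(y \right)} \sin{\left(x y \right)}, y \sin{\left(y \right)} \sin{\left(x y \right)}]:  C D + 2 = 0
  [x \sin{\left(x y \right)} \cos{\left(y \right)}, y \sin{\left(x y \right)} \cos{\left(y \right)}]:  B D + 3 = 0
  [e^{x} e^{y} \sin{\left(y \right)}]:  A C + 6 = 0
  [e^{x} e^{y} \cos{\left(y \right)}]:  A B + 9 = 0
  [x e^{x} e^{y} \sin{\left(x y \right)}, y e^{x} e^{y} \sin{\left(x y \right)}]:  A D - 3 = 0
  [\sin^{2}{\left(y \right)}]:  C^{2} - 4 = 0
  [\cos^{2}{\left(y \right)}]:  B^{2} - 9 = 0
These equations allow (A, B, C, D) = (-3, 3, 2, -1) or (3, -3, -2, 1).
Impose the point condition(s):
  u(0, 0) = 2  ⟹  A + C + D = 2
Only A = 3, B = -3, C = -2, D = 1 satisfies everything.
Hence u(x, y) = 3 e^{x + y} - 3 \sin{\left(y \right)} - 2 \cos{\left(y \right)} + \cos{\left(x y \right)}.

Answer: u(x, y) = 3 e^{x + y} - 3 \sin{\left(y \right)} - 2 \cos{\left(y \right)} + \cos{\left(x y \right)}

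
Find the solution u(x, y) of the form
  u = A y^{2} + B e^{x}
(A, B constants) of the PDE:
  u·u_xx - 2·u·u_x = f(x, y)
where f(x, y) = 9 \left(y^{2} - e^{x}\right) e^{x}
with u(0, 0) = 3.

Answer: u(x, y) = - 3 y^{2} + 3 e^{x}

Derivation:
Substitute the ansatz u = A y^{2} + B e^{x} into the left-hand side.
Derivatives of the ansatz:
  u_xx = B e^{x}
  u_x = B e^{x}
Term by term:
  u·u_xx = A B y^{2} e^{x} + B^{2} e^{2 x}
  -2·u·u_x = - 2 A B y^{2} e^{x} - 2 B^{2} e^{2 x}
So the left-hand side equals
  - A B y^{2} e^{x} - B^{2} e^{2 x}
This must equal f(x, y) identically; expanded, f = 9 y^{2} e^{x} - 9 e^{2 x}.
Matching coefficients of the independent functions:
  [y^{2} e^{x}]:  - A B = 9
  [e^{2 x}]:  - B^{2} = -9
These equations allow (A, B) = (-3, 3) or (3, -3).
Impose the point condition(s):
  u(0, 0) = 3  ⟹  B = 3
Only A = -3, B = 3 satisfies everything.
Hence u(x, y) = - 3 y^{2} + 3 e^{x}.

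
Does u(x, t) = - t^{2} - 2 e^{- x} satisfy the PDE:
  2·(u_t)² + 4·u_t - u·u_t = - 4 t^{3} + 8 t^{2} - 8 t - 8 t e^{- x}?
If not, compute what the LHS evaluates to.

Evaluate each term of the left-hand side for u = - t^{2} - 2 e^{- x}.
Derivatives:
  u_t = - 2 t
Terms:
  2·(u_t)² = 8 t^{2}
  4·u_t = - 8 t
  -u·u_t = - 2 t^{3} - 4 t e^{- x}
Sum: LHS = - 2 t^{3} + 8 t^{2} - 8 t - 4 t e^{- x}
Given right-hand side: - 4 t^{3} + 8 t^{2} - 8 t - 8 t e^{- x}. Difference LHS − RHS = 2 t^{3} + 4 t e^{- x} ≠ 0, so u is not a solution.

Answer: No, the LHS evaluates to - 2 t^{3} + 8 t^{2} - 8 t - 4 t e^{- x}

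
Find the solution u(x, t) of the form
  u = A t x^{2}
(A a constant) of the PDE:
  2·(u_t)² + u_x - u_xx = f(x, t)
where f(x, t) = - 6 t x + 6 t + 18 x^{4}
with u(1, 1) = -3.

Substitute the ansatz u = A t x^{2} into the left-hand side.
Derivatives of the ansatz:
  u_t = A x^{2}
  u_x = 2 A t x
  u_xx = 2 A t
Term by term:
  2·(u_t)² = 2 A^{2} x^{4}
  u_x = 2 A t x
  -u_xx = - 2 A t
So the left-hand side equals
  2 A^{2} x^{4} + 2 A t x - 2 A t
This must equal f(x, t) = - 6 t x + 6 t + 18 x^{4} identically.
Matching coefficients of the independent functions:
  [t]:  - 2 A = 6
  [x^{4}]:  2 A^{2} = 18
  [t x]:  2 A = -6
Solving: A = -3.
Check against the point condition:
  u(1, 1) = -3  ⟹  A = -3  ✓
Hence u(x, t) = - 3 t x^{2}.

Answer: u(x, t) = - 3 t x^{2}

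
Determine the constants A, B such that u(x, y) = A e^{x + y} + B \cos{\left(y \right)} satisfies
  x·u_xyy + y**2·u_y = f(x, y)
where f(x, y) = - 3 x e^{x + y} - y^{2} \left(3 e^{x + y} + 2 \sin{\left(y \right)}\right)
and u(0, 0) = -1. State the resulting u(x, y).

Substitute the ansatz u = A e^{x + y} + B \cos{\left(y \right)} into the left-hand side.
Derivatives of the ansatz:
  u_xyy = A e^{x} e^{y}
  u_y = A e^{x} e^{y} - B \sin{\left(y \right)}
Term by term:
  x·u_xyy = A x e^{x} e^{y}
  y**2·u_y = A y^{2} e^{x} e^{y} - B y^{2} \sin{\left(y \right)}
So the left-hand side equals
  A x e^{x} e^{y} + A y^{2} e^{x} e^{y} - B y^{2} \sin{\left(y \right)}
This must equal f(x, y) identically; expanded, f = - 3 x e^{x} e^{y} - 3 y^{2} e^{x} e^{y} - 2 y^{2} \sin{\left(y \right)}.
Matching coefficients of the independent functions:
  [y^{2} \sin{\left(y \right)}]:  - B = -2
  [x e^{x} e^{y}, y^{2} e^{x} e^{y}]:  A = -3
Solving: A = -3, B = 2.
Check against the point condition:
  u(0, 0) = -1  ⟹  A + B = -1  ✓
Hence u(x, y) = - 3 e^{x + y} + 2 \cos{\left(y \right)}.

Answer: u(x, y) = - 3 e^{x + y} + 2 \cos{\left(y \right)}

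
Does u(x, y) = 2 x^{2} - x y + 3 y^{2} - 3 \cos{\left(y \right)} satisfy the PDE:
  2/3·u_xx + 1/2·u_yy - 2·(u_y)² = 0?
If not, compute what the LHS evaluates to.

Evaluate each term of the left-hand side for u = 2 x^{2} - x y + 3 y^{2} - 3 \cos{\left(y \right)}.
Derivatives:
  u_xx = 4
  u_yy = 3 \cos{\left(y \right)} + 6
  u_y = - x + 6 y + 3 \sin{\left(y \right)}
Terms:
  2/3·u_xx = \frac{8}{3}
  1/2·u_yy = \frac{3 \cos{\left(y \right)}}{2} + 3
  -2·(u_y)² = - 2 \left(- x + 6 y + 3 \sin{\left(y \right)}\right)^{2}
Sum: LHS = - 2 \left(x - 6 y - 3 \sin{\left(y \right)}\right)^{2} + \frac{3 \cos{\left(y \right)}}{2} + \frac{17}{3}
Given right-hand side: 0. Difference LHS − RHS = - 2 \left(x - 6 y - 3 \sin{\left(y \right)}\right)^{2} + \frac{3 \cos{\left(y \right)}}{2} + \frac{17}{3} ≠ 0, so u is not a solution.

Answer: No, the LHS evaluates to - 2 \left(x - 6 y - 3 \sin{\left(y \right)}\right)^{2} + \frac{3 \cos{\left(y \right)}}{2} + \frac{17}{3}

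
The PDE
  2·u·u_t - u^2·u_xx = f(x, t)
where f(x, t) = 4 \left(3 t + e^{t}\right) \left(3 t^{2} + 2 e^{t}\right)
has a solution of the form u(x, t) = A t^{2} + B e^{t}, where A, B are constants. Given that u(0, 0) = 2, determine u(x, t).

Substitute the ansatz u = A t^{2} + B e^{t} into the left-hand side.
Derivatives of the ansatz:
  u_t = 2 A t + B e^{t}
  u_xx = 0
Term by term:
  2·u·u_t = 4 A^{2} t^{3} + 2 A B t^{2} e^{t} + 4 A B t e^{t} + 2 B^{2} e^{2 t}
  -u^2·u_xx = 0
So the left-hand side equals
  4 A^{2} t^{3} + 2 A B t^{2} e^{t} + 4 A B t e^{t} + 2 B^{2} e^{2 t}
This must equal f(x, t) identically; expanded, f = 36 t^{3} + 12 t^{2} e^{t} + 24 t e^{t} + 8 e^{2 t}.
Matching coefficients of the independent functions:
  [t^{3}]:  4 A^{2} = 36
  [t e^{t}]:  4 A B = 24
  [t^{2} e^{t}]:  2 A B = 12
  [e^{2 t}]:  2 B^{2} = 8
These equations allow (A, B) = (-3, -2) or (3, 2).
Impose the point condition(s):
  u(0, 0) = 2  ⟹  B = 2
Only A = 3, B = 2 satisfies everything.
Hence u(x, t) = 3 t^{2} + 2 e^{t}.

Answer: u(x, t) = 3 t^{2} + 2 e^{t}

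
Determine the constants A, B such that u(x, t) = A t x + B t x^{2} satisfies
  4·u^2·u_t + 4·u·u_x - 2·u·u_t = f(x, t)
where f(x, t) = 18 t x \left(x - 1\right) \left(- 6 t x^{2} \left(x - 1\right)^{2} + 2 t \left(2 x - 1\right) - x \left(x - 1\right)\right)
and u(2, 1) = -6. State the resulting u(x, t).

Substitute the ansatz u = A t x + B t x^{2} into the left-hand side.
Derivatives of the ansatz:
  u_t = A x + B x^{2}
  u_x = A t + 2 B t x
Term by term:
  4·u^2·u_t = 4 A^{3} t^{2} x^{3} + 12 A^{2} B t^{2} x^{4} + 12 A B^{2} t^{2} x^{5} + 4 B^{3} t^{2} x^{6}
  4·u·u_x = 4 A^{2} t^{2} x + 12 A B t^{2} x^{2} + 8 B^{2} t^{2} x^{3}
  -2·u·u_t = - 2 A^{2} t x^{2} - 4 A B t x^{3} - 2 B^{2} t x^{4}
So the left-hand side equals
  4 A^{3} t^{2} x^{3} + 12 A^{2} B t^{2} x^{4} + 4 A^{2} t^{2} x - 2 A^{2} t x^{2} + 12 A B^{2} t^{2} x^{5} + 12 A B t^{2} x^{2} - 4 A B t x^{3} + 4 B^{3} t^{2} x^{6} + 8 B^{2} t^{2} x^{3} - 2 B^{2} t x^{4}
This must equal f(x, t) identically; expanded, f = - 108 t^{2} x^{6} + 324 t^{2} x^{5} - 324 t^{2} x^{4} + 180 t^{2} x^{3} - 108 t^{2} x^{2} + 36 t^{2} x - 18 t x^{4} + 36 t x^{3} - 18 t x^{2}.
Matching coefficients of the independent functions:
  [t x^{2}]:  - 2 A^{2} = -18
  [t x^{3}]:  - 4 A B = 36
  [t x^{4}]:  - 2 B^{2} = -18
  [t^{2} x]:  4 A^{2} = 36
  [t^{2} x^{2}]:  12 A B = -108
  [t^{2} x^{3}]:  4 A^{3} + 8 B^{2} = 180
  [t^{2} x^{4}]:  12 A^{2} B = -324
  [t^{2} x^{5}]:  12 A B^{2} = 324
  [t^{2} x^{6}]:  4 B^{3} = -108
Solving: A = 3, B = -3.
Check against the point condition:
  u(2, 1) = -6  ⟹  2 A + 4 B = -6  ✓
Hence u(x, t) = - 3 t x^{2} + 3 t x.

Answer: u(x, t) = - 3 t x^{2} + 3 t x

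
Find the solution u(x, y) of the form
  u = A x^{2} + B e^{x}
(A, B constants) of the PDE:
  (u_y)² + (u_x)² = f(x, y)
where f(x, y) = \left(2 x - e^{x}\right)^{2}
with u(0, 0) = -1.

Answer: u(x, y) = x^{2} - e^{x}

Derivation:
Substitute the ansatz u = A x^{2} + B e^{x} into the left-hand side.
Derivatives of the ansatz:
  u_y = 0
  u_x = 2 A x + B e^{x}
Term by term:
  (u_y)² = 0
  (u_x)² = 4 A^{2} x^{2} + 4 A B x e^{x} + B^{2} e^{2 x}
So the left-hand side equals
  4 A^{2} x^{2} + 4 A B x e^{x} + B^{2} e^{2 x}
This must equal f(x, y) identically; expanded, f = 4 x^{2} - 4 x e^{x} + e^{2 x}.
Matching coefficients of the independent functions:
  [x^{2}]:  4 A^{2} = 4
  [x e^{x}]:  4 A B = -4
  [e^{2 x}]:  B^{2} = 1
These equations allow (A, B) = (-1, 1) or (1, -1).
Impose the point condition(s):
  u(0, 0) = -1  ⟹  B = -1
Only A = 1, B = -1 satisfies everything.
Hence u(x, y) = x^{2} - e^{x}.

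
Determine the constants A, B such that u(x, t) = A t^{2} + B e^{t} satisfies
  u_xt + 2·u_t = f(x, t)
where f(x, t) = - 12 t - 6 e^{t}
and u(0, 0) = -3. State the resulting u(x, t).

Substitute the ansatz u = A t^{2} + B e^{t} into the left-hand side.
Derivatives of the ansatz:
  u_xt = 0
  u_t = 2 A t + B e^{t}
Term by term:
  u_xt = 0
  2·u_t = 4 A t + 2 B e^{t}
So the left-hand side equals
  4 A t + 2 B e^{t}
This must equal f(x, t) = - 12 t - 6 e^{t} identically.
Matching coefficients of the independent functions:
  [t]:  4 A = -12
  [e^{t}]:  2 B = -6
Solving: A = -3, B = -3.
Check against the point condition:
  u(0, 0) = -3  ⟹  B = -3  ✓
Hence u(x, t) = - 3 t^{2} - 3 e^{t}.

Answer: u(x, t) = - 3 t^{2} - 3 e^{t}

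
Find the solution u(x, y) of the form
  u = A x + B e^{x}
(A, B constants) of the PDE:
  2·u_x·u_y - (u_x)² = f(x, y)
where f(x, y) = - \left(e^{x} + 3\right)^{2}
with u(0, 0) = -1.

Answer: u(x, y) = - 3 x - e^{x}

Derivation:
Substitute the ansatz u = A x + B e^{x} into the left-hand side.
Derivatives of the ansatz:
  u_x = A + B e^{x}
  u_y = 0
Term by term:
  2·u_x·u_y = 0
  -(u_x)² = - A^{2} - 2 A B e^{x} - B^{2} e^{2 x}
So the left-hand side equals
  - A^{2} - 2 A B e^{x} - B^{2} e^{2 x}
This must equal f(x, y) identically; expanded, f = - e^{2 x} - 6 e^{x} - 9.
Matching coefficients of the independent functions:
  [constant term]:  - A^{2} = -9
  [e^{x}]:  - 2 A B = -6
  [e^{2 x}]:  - B^{2} = -1
These equations allow (A, B) = (-3, -1) or (3, 1).
Impose the point condition(s):
  u(0, 0) = -1  ⟹  B = -1
Only A = -3, B = -1 satisfies everything.
Hence u(x, y) = - 3 x - e^{x}.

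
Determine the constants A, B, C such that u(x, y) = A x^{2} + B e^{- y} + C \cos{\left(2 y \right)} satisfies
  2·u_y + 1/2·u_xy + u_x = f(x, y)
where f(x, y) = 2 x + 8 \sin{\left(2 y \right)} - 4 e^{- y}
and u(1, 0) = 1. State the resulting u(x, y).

Substitute the ansatz u = A x^{2} + B e^{- y} + C \cos{\left(2 y \right)} into the left-hand side.
Derivatives of the ansatz:
  u_y = - B e^{- y} - 2 C \sin{\left(2 y \right)}
  u_xy = 0
  u_x = 2 A x
Term by term:
  2·u_y = - 2 B e^{- y} - 4 C \sin{\left(2 y \right)}
  1/2·u_xy = 0
  u_x = 2 A x
So the left-hand side equals
  2 A x - 2 B e^{- y} - 4 C \sin{\left(2 y \right)}
This must equal f(x, y) = 2 x + 8 \sin{\left(2 y \right)} - 4 e^{- y} identically.
Matching coefficients of the independent functions:
  [x]:  2 A = 2
  [e^{- y}]:  - 2 B = -4
  [\sin{\left(2 y \right)}]:  - 4 C = 8
Solving: A = 1, B = 2, C = -2.
Check against the point condition:
  u(1, 0) = 1  ⟹  A + B + C = 1  ✓
Hence u(x, y) = x^{2} - 2 \cos{\left(2 y \right)} + 2 e^{- y}.

Answer: u(x, y) = x^{2} - 2 \cos{\left(2 y \right)} + 2 e^{- y}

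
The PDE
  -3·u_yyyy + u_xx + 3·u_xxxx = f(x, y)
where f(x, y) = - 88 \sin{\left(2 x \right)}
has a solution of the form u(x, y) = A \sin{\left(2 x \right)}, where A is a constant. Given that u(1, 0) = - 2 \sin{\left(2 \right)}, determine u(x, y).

Substitute the ansatz u = A \sin{\left(2 x \right)} into the left-hand side.
Derivatives of the ansatz:
  u_yyyy = 0
  u_xx = - 4 A \sin{\left(2 x \right)}
  u_xxxx = 16 A \sin{\left(2 x \right)}
Term by term:
  -3·u_yyyy = 0
  u_xx = - 4 A \sin{\left(2 x \right)}
  3·u_xxxx = 48 A \sin{\left(2 x \right)}
So the left-hand side equals
  44 A \sin{\left(2 x \right)}
This must equal f(x, y) = - 88 \sin{\left(2 x \right)} identically.
Matching coefficients of the independent functions:
  [\sin{\left(2 x \right)}]:  44 A = -88
Solving: A = -2.
Check against the point condition:
  u(1, 0) = - 2 \sin{\left(2 \right)}  ⟹  A \sin{\left(2 \right)} = - 2 \sin{\left(2 \right)}  ✓
Hence u(x, y) = - 2 \sin{\left(2 x \right)}.

Answer: u(x, y) = - 2 \sin{\left(2 x \right)}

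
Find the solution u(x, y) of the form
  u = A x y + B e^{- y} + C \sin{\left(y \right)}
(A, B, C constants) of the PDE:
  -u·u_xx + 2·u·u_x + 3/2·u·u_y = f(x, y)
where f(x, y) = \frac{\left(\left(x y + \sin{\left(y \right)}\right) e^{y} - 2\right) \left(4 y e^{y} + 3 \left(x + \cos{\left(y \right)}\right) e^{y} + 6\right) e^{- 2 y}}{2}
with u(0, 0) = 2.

Substitute the ansatz u = A x y + B e^{- y} + C \sin{\left(y \right)} into the left-hand side.
Derivatives of the ansatz:
  u_xx = 0
  u_x = A y
  u_y = A x - B e^{- y} + C \cos{\left(y \right)}
Term by term:
  -u·u_xx = 0
  2·u·u_x = 2 A^{2} x y^{2} + 2 A B y e^{- y} + 2 A C y \sin{\left(y \right)}
  3/2·u·u_y = \frac{3 A^{2} x^{2} y}{2} - \frac{3 A B x y e^{- y}}{2} + \frac{3 A B x e^{- y}}{2} + \frac{3 A C x y \cos{\left(y \right)}}{2} + \frac{3 A C x \sin{\left(y \right)}}{2} - \frac{3 B^{2} e^{- 2 y}}{2} - \frac{3 B C e^{- y} \sin{\left(y \right)}}{2} + \frac{3 B C e^{- y} \cos{\left(y \right)}}{2} + \frac{3 C^{2} \sin{\left(y \right)} \cos{\left(y \right)}}{2}
So the left-hand side equals
  \frac{3 A^{2} x^{2} y}{2} + 2 A^{2} x y^{2} - \frac{3 A B x y e^{- y}}{2} + \frac{3 A B x e^{- y}}{2} + 2 A B y e^{- y} + \frac{3 A C x y \cos{\left(y \right)}}{2} + \frac{3 A C x \sin{\left(y \right)}}{2} + 2 A C y \sin{\left(y \right)} - \frac{3 B^{2} e^{- 2 y}}{2} - \frac{3 B C e^{- y} \sin{\left(y \right)}}{2} + \frac{3 B C e^{- y} \cos{\left(y \right)}}{2} + \frac{3 C^{2} \sin{\left(y \right)} \cos{\left(y \right)}}{2}
This must equal f(x, y) identically; expanded, f = \frac{3 x^{2} y}{2} + 2 x y^{2} + \frac{3 x y \cos{\left(y \right)}}{2} + 3 x y e^{- y} + \frac{3 x \sin{\left(y \right)}}{2} - 3 x e^{- y} + 2 y \sin{\left(y \right)} - 4 y e^{- y} + \frac{3 \sin{\left(y \right)} \cos{\left(y \right)}}{2} + 3 e^{- y} \sin{\left(y \right)} - 3 e^{- y} \cos{\left(y \right)} - 6 e^{- 2 y}.
Matching coefficients of the independent functions:
  [x y^{2}]:  2 A^{2} = 2
  [x e^{- y}]:  \frac{3 A B}{2} = -3
  [x \sin{\left(y \right)}, x y \cos{\left(y \right)}]:  \frac{3 A C}{2} = \frac{3}{2}
  [x^{2} y]:  \frac{3 A^{2}}{2} = \frac{3}{2}
  [y e^{- y}]:  2 A B = -4
  [y \sin{\left(y \right)}]:  2 A C = 2
  [e^{- y} \sin{\left(y \right)}]:  - \frac{3 B C}{2} = 3
  [e^{- y} \cos{\left(y \right)}]:  \frac{3 B C}{2} = -3
  [\sin{\left(y \right)} \cos{\left(y \right)}]:  \frac{3 C^{2}}{2} = \frac{3}{2}
  [x y e^{- y}]:  - \frac{3 A B}{2} = 3
  [e^{- 2 y}]:  - \frac{3 B^{2}}{2} = -6
These equations allow (A, B, C) = (-1, 2, -1) or (1, -2, 1).
Impose the point condition(s):
  u(0, 0) = 2  ⟹  B = 2
Only A = -1, B = 2, C = -1 satisfies everything.
Hence u(x, y) = - x y - \sin{\left(y \right)} + 2 e^{- y}.

Answer: u(x, y) = - x y - \sin{\left(y \right)} + 2 e^{- y}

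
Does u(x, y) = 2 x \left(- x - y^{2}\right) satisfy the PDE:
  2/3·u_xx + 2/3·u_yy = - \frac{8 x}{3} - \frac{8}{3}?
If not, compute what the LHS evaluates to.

Evaluate each term of the left-hand side for u = 2 x \left(- x - y^{2}\right).
Derivatives:
  u_xx = -4
  u_yy = - 4 x
Terms:
  2/3·u_xx = - \frac{8}{3}
  2/3·u_yy = - \frac{8 x}{3}
Sum: LHS = - \frac{8 x}{3} - \frac{8}{3}
This is exactly the given right-hand side, so u is a solution.

Answer: Yes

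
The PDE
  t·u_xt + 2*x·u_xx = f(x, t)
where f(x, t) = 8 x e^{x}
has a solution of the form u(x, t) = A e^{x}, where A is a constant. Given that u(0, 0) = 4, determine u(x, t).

Substitute the ansatz u = A e^{x} into the left-hand side.
Derivatives of the ansatz:
  u_xt = 0
  u_xx = A e^{x}
Term by term:
  t·u_xt = 0
  2*x·u_xx = 2 A x e^{x}
So the left-hand side equals
  2 A x e^{x}
This must equal f(x, t) = 8 x e^{x} identically.
Matching coefficients of the independent functions:
  [x e^{x}]:  2 A = 8
Solving: A = 4.
Check against the point condition:
  u(0, 0) = 4  ⟹  A = 4  ✓
Hence u(x, t) = 4 e^{x}.

Answer: u(x, t) = 4 e^{x}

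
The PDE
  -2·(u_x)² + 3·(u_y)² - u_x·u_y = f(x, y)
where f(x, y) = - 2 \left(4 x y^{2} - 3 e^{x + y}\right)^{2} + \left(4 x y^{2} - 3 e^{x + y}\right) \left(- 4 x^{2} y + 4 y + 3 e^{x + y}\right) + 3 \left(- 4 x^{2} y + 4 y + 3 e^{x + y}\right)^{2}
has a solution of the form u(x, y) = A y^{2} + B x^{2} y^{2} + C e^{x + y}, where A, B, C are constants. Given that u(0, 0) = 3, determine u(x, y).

Substitute the ansatz u = A y^{2} + B x^{2} y^{2} + C e^{x + y} into the left-hand side.
Derivatives of the ansatz:
  u_x = 2 B x y^{2} + C e^{x} e^{y}
  u_y = 2 A y + 2 B x^{2} y + C e^{x} e^{y}
Term by term:
  -2·(u_x)² = - 8 B^{2} x^{2} y^{4} - 8 B C x y^{2} e^{x} e^{y} - 2 C^{2} e^{2 x} e^{2 y}
  3·(u_y)² = 12 A^{2} y^{2} + 24 A B x^{2} y^{2} + 12 A C y e^{x} e^{y} + 12 B^{2} x^{4} y^{2} + 12 B C x^{2} y e^{x} e^{y} + 3 C^{2} e^{2 x} e^{2 y}
  -u_x·u_y = - 4 A B x y^{3} - 2 A C y e^{x} e^{y} - 4 B^{2} x^{3} y^{3} - 2 B C x^{2} y e^{x} e^{y} - 2 B C x y^{2} e^{x} e^{y} - C^{2} e^{2 x} e^{2 y}
So the left-hand side equals
  12 A^{2} y^{2} + 24 A B x^{2} y^{2} - 4 A B x y^{3} + 10 A C y e^{x} e^{y} + 12 B^{2} x^{4} y^{2} - 4 B^{2} x^{3} y^{3} - 8 B^{2} x^{2} y^{4} + 10 B C x^{2} y e^{x} e^{y} - 10 B C x y^{2} e^{x} e^{y}
This must equal f(x, y) identically; expanded, f = 48 x^{4} y^{2} - 16 x^{3} y^{3} - 32 x^{2} y^{4} - 96 x^{2} y^{2} - 60 x^{2} y e^{x} e^{y} + 16 x y^{3} + 60 x y^{2} e^{x} e^{y} + 48 y^{2} + 60 y e^{x} e^{y}.
Matching coefficients of the independent functions:
  [y^{2}]:  12 A^{2} = 48
  [x y^{3}]:  - 4 A B = 16
  [x^{2} y^{2}]:  24 A B = -96
  [x^{2} y^{4}]:  - 8 B^{2} = -32
  [x^{3} y^{3}]:  - 4 B^{2} = -16
  [x^{4} y^{2}]:  12 B^{2} = 48
  [y e^{x} e^{y}]:  10 A C = 60
  [x y^{2} e^{x} e^{y}]:  - 10 B C = 60
  [x^{2} y e^{x} e^{y}]:  10 B C = -60
These equations allow (A, B, C) = (-2, 2, -3) or (2, -2, 3).
Impose the point condition(s):
  u(0, 0) = 3  ⟹  C = 3
Only A = 2, B = -2, C = 3 satisfies everything.
Hence u(x, y) = - 2 x^{2} y^{2} + 2 y^{2} + 3 e^{x + y}.

Answer: u(x, y) = - 2 x^{2} y^{2} + 2 y^{2} + 3 e^{x + y}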